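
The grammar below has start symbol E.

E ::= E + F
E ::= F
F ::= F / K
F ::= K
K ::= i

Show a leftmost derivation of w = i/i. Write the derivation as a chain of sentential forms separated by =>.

E=>F=>F/K=>K/K=>i/K=>i/i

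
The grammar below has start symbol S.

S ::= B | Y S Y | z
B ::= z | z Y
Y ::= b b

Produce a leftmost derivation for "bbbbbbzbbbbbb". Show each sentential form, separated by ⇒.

S ⇒ YSY ⇒ bbSY ⇒ bbYSYY ⇒ bbbbSYY ⇒ bbbbYSYYY ⇒ bbbbbbSYYY ⇒ bbbbbbzYYY ⇒ bbbbbbzbbYY ⇒ bbbbbbzbbbbY ⇒ bbbbbbzbbbbbb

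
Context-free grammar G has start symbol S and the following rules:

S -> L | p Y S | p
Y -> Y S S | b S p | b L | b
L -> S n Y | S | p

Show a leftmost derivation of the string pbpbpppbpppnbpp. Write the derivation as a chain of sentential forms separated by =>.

S => pYS   [S -> p Y S]
pYS => pbSpS   [Y -> b S p]
pbSpS => pbpYSpS   [S -> p Y S]
pbpYSpS => pbpbSpSpS   [Y -> b S p]
pbpbSpSpS => pbpbppSpS   [S -> p]
pbpbppSpS => pbpbppLpS   [S -> L]
pbpbppLpS => pbpbppSnYpS   [L -> S n Y]
pbpbppSnYpS => pbpbpppYSnYpS   [S -> p Y S]
pbpbpppYSnYpS => pbpbpppbSpSnYpS   [Y -> b S p]
pbpbpppbSpSnYpS => pbpbpppbppSnYpS   [S -> p]
pbpbpppbppSnYpS => pbpbpppbppLnYpS   [S -> L]
pbpbpppbppLnYpS => pbpbpppbpppnYpS   [L -> p]
pbpbpppbpppnYpS => pbpbpppbpppnbpS   [Y -> b]
pbpbpppbpppnbpS => pbpbpppbpppnbpp   [S -> p]

S => pYS => pbSpS => pbpYSpS => pbpbSpSpS => pbpbppSpS => pbpbppLpS => pbpbppSnYpS => pbpbpppYSnYpS => pbpbpppbSpSnYpS => pbpbpppbppSnYpS => pbpbpppbppLnYpS => pbpbpppbpppnYpS => pbpbpppbpppnbpS => pbpbpppbpppnbpp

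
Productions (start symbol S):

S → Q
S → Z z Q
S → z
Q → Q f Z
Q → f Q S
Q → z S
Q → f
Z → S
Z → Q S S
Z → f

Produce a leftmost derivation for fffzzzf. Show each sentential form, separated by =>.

S => ZzQ => QSSzQ => fQSSSzQ => ffSSSzQ => ffQSSzQ => fffSSzQ => fffzSzQ => fffzzzQ => fffzzzf

S => ZzQ   [S → Z z Q]
ZzQ => QSSzQ   [Z → Q S S]
QSSzQ => fQSSSzQ   [Q → f Q S]
fQSSSzQ => ffSSSzQ   [Q → f]
ffSSSzQ => ffQSSzQ   [S → Q]
ffQSSzQ => fffSSzQ   [Q → f]
fffSSzQ => fffzSzQ   [S → z]
fffzSzQ => fffzzzQ   [S → z]
fffzzzQ => fffzzzf   [Q → f]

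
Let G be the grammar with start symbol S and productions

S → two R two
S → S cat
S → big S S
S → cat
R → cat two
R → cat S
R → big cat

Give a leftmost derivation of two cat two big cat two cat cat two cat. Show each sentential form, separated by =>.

S => S cat => two R two cat => two cat S two cat => two cat S cat two cat => two cat S cat cat two cat => two cat two R two cat cat two cat => two cat two big cat two cat cat two cat

S => S cat   [S → S cat]
S cat => two R two cat   [S → two R two]
two R two cat => two cat S two cat   [R → cat S]
two cat S two cat => two cat S cat two cat   [S → S cat]
two cat S cat two cat => two cat S cat cat two cat   [S → S cat]
two cat S cat cat two cat => two cat two R two cat cat two cat   [S → two R two]
two cat two R two cat cat two cat => two cat two big cat two cat cat two cat   [R → big cat]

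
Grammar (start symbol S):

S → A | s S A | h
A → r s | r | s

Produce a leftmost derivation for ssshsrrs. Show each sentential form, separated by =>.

S => sSA => ssSAA => sssSAAA => ssshAAA => ssshsAA => ssshsrA => ssshsrrs

S => sSA   [S → s S A]
sSA => ssSAA   [S → s S A]
ssSAA => sssSAAA   [S → s S A]
sssSAAA => ssshAAA   [S → h]
ssshAAA => ssshsAA   [A → s]
ssshsAA => ssshsrA   [A → r]
ssshsrA => ssshsrrs   [A → r s]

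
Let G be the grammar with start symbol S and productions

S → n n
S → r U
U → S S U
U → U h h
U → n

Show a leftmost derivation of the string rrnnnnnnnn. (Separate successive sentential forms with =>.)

S => rU   [S → r U]
rU => rSSU   [U → S S U]
rSSU => rrUSU   [S → r U]
rrUSU => rrSSUSU   [U → S S U]
rrSSUSU => rrnnSUSU   [S → n n]
rrnnSUSU => rrnnnnUSU   [S → n n]
rrnnnnUSU => rrnnnnnSU   [U → n]
rrnnnnnSU => rrnnnnnnnU   [S → n n]
rrnnnnnnnU => rrnnnnnnnn   [U → n]

S => rU => rSSU => rrUSU => rrSSUSU => rrnnSUSU => rrnnnnUSU => rrnnnnnSU => rrnnnnnnnU => rrnnnnnnnn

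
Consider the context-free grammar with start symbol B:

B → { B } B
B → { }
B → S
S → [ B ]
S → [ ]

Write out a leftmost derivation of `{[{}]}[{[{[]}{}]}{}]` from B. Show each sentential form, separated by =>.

B => {B}B => {S}B => {[B]}B => {[{}]}B => {[{}]}S => {[{}]}[B] => {[{}]}[{B}B] => {[{}]}[{S}B] => {[{}]}[{[B]}B] => {[{}]}[{[{B}B]}B] => {[{}]}[{[{S}B]}B] => {[{}]}[{[{[]}B]}B] => {[{}]}[{[{[]}{}]}B] => {[{}]}[{[{[]}{}]}{}]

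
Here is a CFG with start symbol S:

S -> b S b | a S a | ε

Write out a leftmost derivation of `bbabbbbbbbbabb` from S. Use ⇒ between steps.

S⇒bSb⇒bbSbb⇒bbaSabb⇒bbabSbabb⇒bbabbSbbabb⇒bbabbbSbbbabb⇒bbabbbbSbbbbabb⇒bbabbbbbbbbabb

S ⇒ bSb   [S -> b S b]
bSb ⇒ bbSbb   [S -> b S b]
bbSbb ⇒ bbaSabb   [S -> a S a]
bbaSabb ⇒ bbabSbabb   [S -> b S b]
bbabSbabb ⇒ bbabbSbbabb   [S -> b S b]
bbabbSbbabb ⇒ bbabbbSbbbabb   [S -> b S b]
bbabbbSbbbabb ⇒ bbabbbbSbbbbabb   [S -> b S b]
bbabbbbSbbbbabb ⇒ bbabbbbbbbbabb   [S -> ε]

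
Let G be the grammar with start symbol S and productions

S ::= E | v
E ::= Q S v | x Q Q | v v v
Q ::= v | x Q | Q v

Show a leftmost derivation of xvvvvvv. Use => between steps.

S => E => QSv => xQSv => xQvSv => xvvSv => xvvEv => xvvvvvv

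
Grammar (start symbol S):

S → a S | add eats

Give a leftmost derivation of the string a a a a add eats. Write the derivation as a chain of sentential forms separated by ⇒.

S ⇒ a S ⇒ a a S ⇒ a a a S ⇒ a a a a S ⇒ a a a a add eats

S ⇒ a S   [S → a S]
a S ⇒ a a S   [S → a S]
a a S ⇒ a a a S   [S → a S]
a a a S ⇒ a a a a S   [S → a S]
a a a a S ⇒ a a a a add eats   [S → add eats]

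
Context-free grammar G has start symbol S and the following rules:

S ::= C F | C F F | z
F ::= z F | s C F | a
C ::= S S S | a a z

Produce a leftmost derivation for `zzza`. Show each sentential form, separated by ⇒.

S ⇒ CF ⇒ SSSF ⇒ zSSF ⇒ zzSF ⇒ zzzF ⇒ zzza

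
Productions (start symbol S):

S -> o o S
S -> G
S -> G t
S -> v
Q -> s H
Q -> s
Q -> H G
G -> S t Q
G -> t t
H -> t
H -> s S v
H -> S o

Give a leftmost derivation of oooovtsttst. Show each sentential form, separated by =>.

S=>Gt=>StQt=>GttQt=>StQttQt=>ooStQttQt=>ooooStQttQt=>oooovtQttQt=>oooovtsttQt=>oooovtsttst

S => Gt   [S -> G t]
Gt => StQt   [G -> S t Q]
StQt => GttQt   [S -> G t]
GttQt => StQttQt   [G -> S t Q]
StQttQt => ooStQttQt   [S -> o o S]
ooStQttQt => ooooStQttQt   [S -> o o S]
ooooStQttQt => oooovtQttQt   [S -> v]
oooovtQttQt => oooovtsttQt   [Q -> s]
oooovtsttQt => oooovtsttst   [Q -> s]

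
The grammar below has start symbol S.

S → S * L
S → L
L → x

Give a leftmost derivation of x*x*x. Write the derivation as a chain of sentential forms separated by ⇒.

S ⇒ S*L ⇒ S*L*L ⇒ L*L*L ⇒ x*L*L ⇒ x*x*L ⇒ x*x*x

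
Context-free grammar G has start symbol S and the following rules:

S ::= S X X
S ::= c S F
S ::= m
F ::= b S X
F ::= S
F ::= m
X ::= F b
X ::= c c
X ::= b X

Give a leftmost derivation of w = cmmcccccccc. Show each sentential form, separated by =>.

S => SXX   [S ::= S X X]
SXX => SXXXX   [S ::= S X X]
SXXXX => cSFXXXX   [S ::= c S F]
cSFXXXX => cmFXXXX   [S ::= m]
cmFXXXX => cmmXXXX   [F ::= m]
cmmXXXX => cmmccXXX   [X ::= c c]
cmmccXXX => cmmccccXX   [X ::= c c]
cmmccccXX => cmmccccccX   [X ::= c c]
cmmccccccX => cmmcccccccc   [X ::= c c]

S => SXX => SXXXX => cSFXXXX => cmFXXXX => cmmXXXX => cmmccXXX => cmmccccXX => cmmccccccX => cmmcccccccc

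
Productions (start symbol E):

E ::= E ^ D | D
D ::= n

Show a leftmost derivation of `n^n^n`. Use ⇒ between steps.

E⇒E^D⇒E^D^D⇒D^D^D⇒n^D^D⇒n^n^D⇒n^n^n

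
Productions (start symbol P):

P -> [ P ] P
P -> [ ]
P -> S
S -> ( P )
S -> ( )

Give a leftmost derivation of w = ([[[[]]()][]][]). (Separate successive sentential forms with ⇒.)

P⇒S⇒(P)⇒([P]P)⇒([[P]P]P)⇒([[[P]P]P]P)⇒([[[[]]P]P]P)⇒([[[[]]S]P]P)⇒([[[[]]()]P]P)⇒([[[[]]()][]]P)⇒([[[[]]()][]][])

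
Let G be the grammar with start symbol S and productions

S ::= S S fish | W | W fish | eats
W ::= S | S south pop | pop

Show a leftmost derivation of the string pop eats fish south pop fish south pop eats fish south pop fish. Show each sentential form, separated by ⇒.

S ⇒ W fish   [S ::= W fish]
W fish ⇒ S south pop fish   [W ::= S south pop]
S south pop fish ⇒ S S fish south pop fish   [S ::= S S fish]
S S fish south pop fish ⇒ W S fish south pop fish   [S ::= W]
W S fish south pop fish ⇒ S south pop S fish south pop fish   [W ::= S south pop]
S south pop S fish south pop fish ⇒ W fish south pop S fish south pop fish   [S ::= W fish]
W fish south pop S fish south pop fish ⇒ S south pop fish south pop S fish south pop fish   [W ::= S south pop]
S south pop fish south pop S fish south pop fish ⇒ S S fish south pop fish south pop S fish south pop fish   [S ::= S S fish]
S S fish south pop fish south pop S fish south pop fish ⇒ W S fish south pop fish south pop S fish south pop fish   [S ::= W]
W S fish south pop fish south pop S fish south pop fish ⇒ pop S fish south pop fish south pop S fish south pop fish   [W ::= pop]
pop S fish south pop fish south pop S fish south pop fish ⇒ pop eats fish south pop fish south pop S fish south pop fish   [S ::= eats]
pop eats fish south pop fish south pop S fish south pop fish ⇒ pop eats fish south pop fish south pop eats fish south pop fish   [S ::= eats]

S ⇒ W fish ⇒ S south pop fish ⇒ S S fish south pop fish ⇒ W S fish south pop fish ⇒ S south pop S fish south pop fish ⇒ W fish south pop S fish south pop fish ⇒ S south pop fish south pop S fish south pop fish ⇒ S S fish south pop fish south pop S fish south pop fish ⇒ W S fish south pop fish south pop S fish south pop fish ⇒ pop S fish south pop fish south pop S fish south pop fish ⇒ pop eats fish south pop fish south pop S fish south pop fish ⇒ pop eats fish south pop fish south pop eats fish south pop fish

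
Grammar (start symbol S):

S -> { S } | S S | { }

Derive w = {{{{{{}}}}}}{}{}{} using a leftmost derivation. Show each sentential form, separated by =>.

S=>SS=>SSS=>SSSS=>{S}SSS=>{{S}}SSS=>{{{S}}}SSS=>{{{{S}}}}SSS=>{{{{{S}}}}}SSS=>{{{{{{}}}}}}SSS=>{{{{{{}}}}}}{}SS=>{{{{{{}}}}}}{}{}S=>{{{{{{}}}}}}{}{}{}

S => SS   [S -> S S]
SS => SSS   [S -> S S]
SSS => SSSS   [S -> S S]
SSSS => {S}SSS   [S -> { S }]
{S}SSS => {{S}}SSS   [S -> { S }]
{{S}}SSS => {{{S}}}SSS   [S -> { S }]
{{{S}}}SSS => {{{{S}}}}SSS   [S -> { S }]
{{{{S}}}}SSS => {{{{{S}}}}}SSS   [S -> { S }]
{{{{{S}}}}}SSS => {{{{{{}}}}}}SSS   [S -> { }]
{{{{{{}}}}}}SSS => {{{{{{}}}}}}{}SS   [S -> { }]
{{{{{{}}}}}}{}SS => {{{{{{}}}}}}{}{}S   [S -> { }]
{{{{{{}}}}}}{}{}S => {{{{{{}}}}}}{}{}{}   [S -> { }]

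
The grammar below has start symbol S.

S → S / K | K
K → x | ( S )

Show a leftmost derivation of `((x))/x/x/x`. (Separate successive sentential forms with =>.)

S=>S/K=>S/K/K=>S/K/K/K=>K/K/K/K=>(S)/K/K/K=>(K)/K/K/K=>((S))/K/K/K=>((K))/K/K/K=>((x))/K/K/K=>((x))/x/K/K=>((x))/x/x/K=>((x))/x/x/x

S => S/K   [S → S / K]
S/K => S/K/K   [S → S / K]
S/K/K => S/K/K/K   [S → S / K]
S/K/K/K => K/K/K/K   [S → K]
K/K/K/K => (S)/K/K/K   [K → ( S )]
(S)/K/K/K => (K)/K/K/K   [S → K]
(K)/K/K/K => ((S))/K/K/K   [K → ( S )]
((S))/K/K/K => ((K))/K/K/K   [S → K]
((K))/K/K/K => ((x))/K/K/K   [K → x]
((x))/K/K/K => ((x))/x/K/K   [K → x]
((x))/x/K/K => ((x))/x/x/K   [K → x]
((x))/x/x/K => ((x))/x/x/x   [K → x]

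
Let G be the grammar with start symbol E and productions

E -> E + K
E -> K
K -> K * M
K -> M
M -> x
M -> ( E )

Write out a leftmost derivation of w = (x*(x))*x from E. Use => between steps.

E => K => K*M => M*M => (E)*M => (K)*M => (K*M)*M => (M*M)*M => (x*M)*M => (x*(E))*M => (x*(K))*M => (x*(M))*M => (x*(x))*M => (x*(x))*x

E => K   [E -> K]
K => K*M   [K -> K * M]
K*M => M*M   [K -> M]
M*M => (E)*M   [M -> ( E )]
(E)*M => (K)*M   [E -> K]
(K)*M => (K*M)*M   [K -> K * M]
(K*M)*M => (M*M)*M   [K -> M]
(M*M)*M => (x*M)*M   [M -> x]
(x*M)*M => (x*(E))*M   [M -> ( E )]
(x*(E))*M => (x*(K))*M   [E -> K]
(x*(K))*M => (x*(M))*M   [K -> M]
(x*(M))*M => (x*(x))*M   [M -> x]
(x*(x))*M => (x*(x))*x   [M -> x]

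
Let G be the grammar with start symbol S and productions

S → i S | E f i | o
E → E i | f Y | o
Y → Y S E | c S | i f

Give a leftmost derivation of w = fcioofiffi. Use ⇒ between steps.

S ⇒ Efi ⇒ fYfi ⇒ fYSEfi ⇒ fcSSEfi ⇒ fciSSEfi ⇒ fcioSEfi ⇒ fciooEfi ⇒ fcioofYfi ⇒ fcioofiffi

S ⇒ Efi   [S → E f i]
Efi ⇒ fYfi   [E → f Y]
fYfi ⇒ fYSEfi   [Y → Y S E]
fYSEfi ⇒ fcSSEfi   [Y → c S]
fcSSEfi ⇒ fciSSEfi   [S → i S]
fciSSEfi ⇒ fcioSEfi   [S → o]
fcioSEfi ⇒ fciooEfi   [S → o]
fciooEfi ⇒ fcioofYfi   [E → f Y]
fcioofYfi ⇒ fcioofiffi   [Y → i f]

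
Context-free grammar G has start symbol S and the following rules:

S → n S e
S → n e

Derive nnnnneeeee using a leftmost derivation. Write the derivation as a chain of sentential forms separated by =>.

S => nSe => nnSee => nnnSeee => nnnnSeeee => nnnnneeeee

S => nSe   [S → n S e]
nSe => nnSee   [S → n S e]
nnSee => nnnSeee   [S → n S e]
nnnSeee => nnnnSeeee   [S → n S e]
nnnnSeeee => nnnnneeeee   [S → n e]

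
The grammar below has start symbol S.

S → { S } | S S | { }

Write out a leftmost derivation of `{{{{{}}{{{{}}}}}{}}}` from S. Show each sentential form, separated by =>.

S => {S} => {{S}} => {{SS}} => {{{S}S}} => {{{SS}S}} => {{{{S}S}S}} => {{{{{}}S}S}} => {{{{{}}{S}}S}} => {{{{{}}{{S}}}S}} => {{{{{}}{{{S}}}}S}} => {{{{{}}{{{{}}}}}S}} => {{{{{}}{{{{}}}}}{}}}

S => {S}   [S → { S }]
{S} => {{S}}   [S → { S }]
{{S}} => {{SS}}   [S → S S]
{{SS}} => {{{S}S}}   [S → { S }]
{{{S}S}} => {{{SS}S}}   [S → S S]
{{{SS}S}} => {{{{S}S}S}}   [S → { S }]
{{{{S}S}S}} => {{{{{}}S}S}}   [S → { }]
{{{{{}}S}S}} => {{{{{}}{S}}S}}   [S → { S }]
{{{{{}}{S}}S}} => {{{{{}}{{S}}}S}}   [S → { S }]
{{{{{}}{{S}}}S}} => {{{{{}}{{{S}}}}S}}   [S → { S }]
{{{{{}}{{{S}}}}S}} => {{{{{}}{{{{}}}}}S}}   [S → { }]
{{{{{}}{{{{}}}}}S}} => {{{{{}}{{{{}}}}}{}}}   [S → { }]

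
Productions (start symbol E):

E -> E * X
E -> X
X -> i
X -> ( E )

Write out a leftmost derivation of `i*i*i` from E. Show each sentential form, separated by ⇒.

E ⇒ E*X ⇒ E*X*X ⇒ X*X*X ⇒ i*X*X ⇒ i*i*X ⇒ i*i*i

E ⇒ E*X   [E -> E * X]
E*X ⇒ E*X*X   [E -> E * X]
E*X*X ⇒ X*X*X   [E -> X]
X*X*X ⇒ i*X*X   [X -> i]
i*X*X ⇒ i*i*X   [X -> i]
i*i*X ⇒ i*i*i   [X -> i]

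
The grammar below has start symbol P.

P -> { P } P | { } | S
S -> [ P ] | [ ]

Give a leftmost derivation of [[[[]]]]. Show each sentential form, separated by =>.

P => S => [P] => [S] => [[P]] => [[S]] => [[[P]]] => [[[S]]] => [[[[]]]]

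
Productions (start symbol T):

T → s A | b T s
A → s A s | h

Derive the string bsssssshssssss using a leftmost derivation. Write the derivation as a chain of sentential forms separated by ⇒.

T ⇒ bTs   [T → b T s]
bTs ⇒ bsAs   [T → s A]
bsAs ⇒ bssAss   [A → s A s]
bssAss ⇒ bsssAsss   [A → s A s]
bsssAsss ⇒ bssssAssss   [A → s A s]
bssssAssss ⇒ bsssssAsssss   [A → s A s]
bsssssAsssss ⇒ bssssssAssssss   [A → s A s]
bssssssAssssss ⇒ bsssssshssssss   [A → h]

T ⇒ bTs ⇒ bsAs ⇒ bssAss ⇒ bsssAsss ⇒ bssssAssss ⇒ bsssssAsssss ⇒ bssssssAssssss ⇒ bsssssshssssss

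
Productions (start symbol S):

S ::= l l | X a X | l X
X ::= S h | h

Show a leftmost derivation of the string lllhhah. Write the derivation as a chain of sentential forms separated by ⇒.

S ⇒ XaX ⇒ ShaX ⇒ lXhaX ⇒ lShhaX ⇒ lllhhaX ⇒ lllhhah

S ⇒ XaX   [S ::= X a X]
XaX ⇒ ShaX   [X ::= S h]
ShaX ⇒ lXhaX   [S ::= l X]
lXhaX ⇒ lShhaX   [X ::= S h]
lShhaX ⇒ lllhhaX   [S ::= l l]
lllhhaX ⇒ lllhhah   [X ::= h]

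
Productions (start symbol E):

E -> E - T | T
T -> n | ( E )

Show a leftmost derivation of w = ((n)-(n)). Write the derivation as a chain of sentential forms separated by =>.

E => T => (E) => (E-T) => (T-T) => ((E)-T) => ((T)-T) => ((n)-T) => ((n)-(E)) => ((n)-(T)) => ((n)-(n))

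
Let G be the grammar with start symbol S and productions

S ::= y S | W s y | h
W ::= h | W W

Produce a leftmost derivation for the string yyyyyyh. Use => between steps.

S => yS   [S ::= y S]
yS => yyS   [S ::= y S]
yyS => yyyS   [S ::= y S]
yyyS => yyyyS   [S ::= y S]
yyyyS => yyyyyS   [S ::= y S]
yyyyyS => yyyyyyS   [S ::= y S]
yyyyyyS => yyyyyyh   [S ::= h]

S=>yS=>yyS=>yyyS=>yyyyS=>yyyyyS=>yyyyyyS=>yyyyyyh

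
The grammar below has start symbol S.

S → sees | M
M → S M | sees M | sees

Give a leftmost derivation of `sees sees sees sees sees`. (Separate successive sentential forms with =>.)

S => M   [S → M]
M => S M   [M → S M]
S M => M M   [S → M]
M M => S M M   [M → S M]
S M M => M M M   [S → M]
M M M => S M M M   [M → S M]
S M M M => M M M M   [S → M]
M M M M => sees M M M M   [M → sees M]
sees M M M M => sees sees M M M   [M → sees]
sees sees M M M => sees sees sees M M   [M → sees]
sees sees sees M M => sees sees sees sees M   [M → sees]
sees sees sees sees M => sees sees sees sees sees   [M → sees]

S => M => S M => M M => S M M => M M M => S M M M => M M M M => sees M M M M => sees sees M M M => sees sees sees M M => sees sees sees sees M => sees sees sees sees sees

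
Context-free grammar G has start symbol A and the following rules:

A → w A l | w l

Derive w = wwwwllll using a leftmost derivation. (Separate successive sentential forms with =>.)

A=>wAl=>wwAll=>wwwAlll=>wwwwllll

A => wAl   [A → w A l]
wAl => wwAll   [A → w A l]
wwAll => wwwAlll   [A → w A l]
wwwAlll => wwwwllll   [A → w l]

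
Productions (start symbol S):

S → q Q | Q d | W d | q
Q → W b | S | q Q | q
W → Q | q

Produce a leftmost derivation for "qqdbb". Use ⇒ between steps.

S ⇒ qQ ⇒ qWb ⇒ qQb ⇒ qWbb ⇒ qQbb ⇒ qSbb ⇒ qWdbb ⇒ qQdbb ⇒ qqdbb

S ⇒ qQ   [S → q Q]
qQ ⇒ qWb   [Q → W b]
qWb ⇒ qQb   [W → Q]
qQb ⇒ qWbb   [Q → W b]
qWbb ⇒ qQbb   [W → Q]
qQbb ⇒ qSbb   [Q → S]
qSbb ⇒ qWdbb   [S → W d]
qWdbb ⇒ qQdbb   [W → Q]
qQdbb ⇒ qqdbb   [Q → q]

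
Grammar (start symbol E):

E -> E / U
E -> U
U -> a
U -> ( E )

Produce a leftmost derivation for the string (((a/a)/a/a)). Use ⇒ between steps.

E⇒U⇒(E)⇒(U)⇒((E))⇒((E/U))⇒((E/U/U))⇒((U/U/U))⇒(((E)/U/U))⇒(((E/U)/U/U))⇒(((U/U)/U/U))⇒(((a/U)/U/U))⇒(((a/a)/U/U))⇒(((a/a)/a/U))⇒(((a/a)/a/a))

E ⇒ U   [E -> U]
U ⇒ (E)   [U -> ( E )]
(E) ⇒ (U)   [E -> U]
(U) ⇒ ((E))   [U -> ( E )]
((E)) ⇒ ((E/U))   [E -> E / U]
((E/U)) ⇒ ((E/U/U))   [E -> E / U]
((E/U/U)) ⇒ ((U/U/U))   [E -> U]
((U/U/U)) ⇒ (((E)/U/U))   [U -> ( E )]
(((E)/U/U)) ⇒ (((E/U)/U/U))   [E -> E / U]
(((E/U)/U/U)) ⇒ (((U/U)/U/U))   [E -> U]
(((U/U)/U/U)) ⇒ (((a/U)/U/U))   [U -> a]
(((a/U)/U/U)) ⇒ (((a/a)/U/U))   [U -> a]
(((a/a)/U/U)) ⇒ (((a/a)/a/U))   [U -> a]
(((a/a)/a/U)) ⇒ (((a/a)/a/a))   [U -> a]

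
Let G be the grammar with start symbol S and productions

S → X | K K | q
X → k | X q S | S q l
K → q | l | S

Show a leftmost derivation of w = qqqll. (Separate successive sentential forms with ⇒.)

S ⇒ KK ⇒ SK ⇒ XK ⇒ SqlK ⇒ KKqlK ⇒ qKqlK ⇒ qSqlK ⇒ qqqlK ⇒ qqqll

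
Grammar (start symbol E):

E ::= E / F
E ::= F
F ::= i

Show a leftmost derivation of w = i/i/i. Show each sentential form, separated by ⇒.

E ⇒ E/F   [E ::= E / F]
E/F ⇒ E/F/F   [E ::= E / F]
E/F/F ⇒ F/F/F   [E ::= F]
F/F/F ⇒ i/F/F   [F ::= i]
i/F/F ⇒ i/i/F   [F ::= i]
i/i/F ⇒ i/i/i   [F ::= i]

E ⇒ E/F ⇒ E/F/F ⇒ F/F/F ⇒ i/F/F ⇒ i/i/F ⇒ i/i/i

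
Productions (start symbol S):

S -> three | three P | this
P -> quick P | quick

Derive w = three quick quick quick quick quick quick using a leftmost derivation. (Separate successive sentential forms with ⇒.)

S ⇒ three P ⇒ three quick P ⇒ three quick quick P ⇒ three quick quick quick P ⇒ three quick quick quick quick P ⇒ three quick quick quick quick quick P ⇒ three quick quick quick quick quick quick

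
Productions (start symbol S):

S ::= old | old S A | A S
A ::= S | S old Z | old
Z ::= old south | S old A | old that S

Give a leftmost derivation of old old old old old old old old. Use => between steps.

S => old S A   [S ::= old S A]
old S A => old old S A A   [S ::= old S A]
old old S A A => old old old S A A A   [S ::= old S A]
old old old S A A A => old old old A S A A A   [S ::= A S]
old old old A S A A A => old old old old S A A A   [A ::= old]
old old old old S A A A => old old old old old A A A   [S ::= old]
old old old old old A A A => old old old old old old A A   [A ::= old]
old old old old old old A A => old old old old old old old A   [A ::= old]
old old old old old old old A => old old old old old old old old   [A ::= old]

S => old S A => old old S A A => old old old S A A A => old old old A S A A A => old old old old S A A A => old old old old old A A A => old old old old old old A A => old old old old old old old A => old old old old old old old old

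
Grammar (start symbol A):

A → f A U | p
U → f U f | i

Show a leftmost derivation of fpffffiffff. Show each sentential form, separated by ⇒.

A ⇒ fAU   [A → f A U]
fAU ⇒ fpU   [A → p]
fpU ⇒ fpfUf   [U → f U f]
fpfUf ⇒ fpffUff   [U → f U f]
fpffUff ⇒ fpfffUfff   [U → f U f]
fpfffUfff ⇒ fpffffUffff   [U → f U f]
fpffffUffff ⇒ fpffffiffff   [U → i]

A ⇒ fAU ⇒ fpU ⇒ fpfUf ⇒ fpffUff ⇒ fpfffUfff ⇒ fpffffUffff ⇒ fpffffiffff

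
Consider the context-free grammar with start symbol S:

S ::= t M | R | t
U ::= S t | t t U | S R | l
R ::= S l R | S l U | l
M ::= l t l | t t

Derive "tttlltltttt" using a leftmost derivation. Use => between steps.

S => R => SlU => RlU => SlUlU => tMlUlU => tttlUlU => tttlStlU => tttlRtlU => tttlltlU => tttlltlttU => tttlltlttSt => tttlltltttt

S => R   [S ::= R]
R => SlU   [R ::= S l U]
SlU => RlU   [S ::= R]
RlU => SlUlU   [R ::= S l U]
SlUlU => tMlUlU   [S ::= t M]
tMlUlU => tttlUlU   [M ::= t t]
tttlUlU => tttlStlU   [U ::= S t]
tttlStlU => tttlRtlU   [S ::= R]
tttlRtlU => tttlltlU   [R ::= l]
tttlltlU => tttlltlttU   [U ::= t t U]
tttlltlttU => tttlltlttSt   [U ::= S t]
tttlltlttSt => tttlltltttt   [S ::= t]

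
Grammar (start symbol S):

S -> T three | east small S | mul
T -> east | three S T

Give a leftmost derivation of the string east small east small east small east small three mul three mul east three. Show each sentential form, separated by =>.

S => east small S   [S -> east small S]
east small S => east small east small S   [S -> east small S]
east small east small S => east small east small east small S   [S -> east small S]
east small east small east small S => east small east small east small east small S   [S -> east small S]
east small east small east small east small S => east small east small east small east small T three   [S -> T three]
east small east small east small east small T three => east small east small east small east small three S T three   [T -> three S T]
east small east small east small east small three S T three => east small east small east small east small three mul T three   [S -> mul]
east small east small east small east small three mul T three => east small east small east small east small three mul three S T three   [T -> three S T]
east small east small east small east small three mul three S T three => east small east small east small east small three mul three mul T three   [S -> mul]
east small east small east small east small three mul three mul T three => east small east small east small east small three mul three mul east three   [T -> east]

S => east small S => east small east small S => east small east small east small S => east small east small east small east small S => east small east small east small east small T three => east small east small east small east small three S T three => east small east small east small east small three mul T three => east small east small east small east small three mul three S T three => east small east small east small east small three mul three mul T three => east small east small east small east small three mul three mul east three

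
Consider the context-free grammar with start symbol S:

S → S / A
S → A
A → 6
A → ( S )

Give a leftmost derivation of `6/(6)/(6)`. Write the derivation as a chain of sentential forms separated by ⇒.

S ⇒ S/A ⇒ S/A/A ⇒ A/A/A ⇒ 6/A/A ⇒ 6/(S)/A ⇒ 6/(A)/A ⇒ 6/(6)/A ⇒ 6/(6)/(S) ⇒ 6/(6)/(A) ⇒ 6/(6)/(6)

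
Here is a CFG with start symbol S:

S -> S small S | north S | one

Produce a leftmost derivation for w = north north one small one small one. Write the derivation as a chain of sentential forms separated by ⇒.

S ⇒ north S ⇒ north north S ⇒ north north S small S ⇒ north north one small S ⇒ north north one small S small S ⇒ north north one small one small S ⇒ north north one small one small one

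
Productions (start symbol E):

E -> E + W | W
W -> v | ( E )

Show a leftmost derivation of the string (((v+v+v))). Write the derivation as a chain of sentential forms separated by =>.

E => W => (E) => (W) => ((E)) => ((W)) => (((E))) => (((E+W))) => (((E+W+W))) => (((W+W+W))) => (((v+W+W))) => (((v+v+W))) => (((v+v+v)))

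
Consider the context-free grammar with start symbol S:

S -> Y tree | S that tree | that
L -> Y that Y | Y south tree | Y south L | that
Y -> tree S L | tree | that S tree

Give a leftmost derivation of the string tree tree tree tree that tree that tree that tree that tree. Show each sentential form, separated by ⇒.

S ⇒ S that tree ⇒ Y tree that tree ⇒ tree S L tree that tree ⇒ tree Y tree L tree that tree ⇒ tree tree S L tree L tree that tree ⇒ tree tree S that tree L tree L tree that tree ⇒ tree tree Y tree that tree L tree L tree that tree ⇒ tree tree tree tree that tree L tree L tree that tree ⇒ tree tree tree tree that tree that tree L tree that tree ⇒ tree tree tree tree that tree that tree that tree that tree

S ⇒ S that tree   [S -> S that tree]
S that tree ⇒ Y tree that tree   [S -> Y tree]
Y tree that tree ⇒ tree S L tree that tree   [Y -> tree S L]
tree S L tree that tree ⇒ tree Y tree L tree that tree   [S -> Y tree]
tree Y tree L tree that tree ⇒ tree tree S L tree L tree that tree   [Y -> tree S L]
tree tree S L tree L tree that tree ⇒ tree tree S that tree L tree L tree that tree   [S -> S that tree]
tree tree S that tree L tree L tree that tree ⇒ tree tree Y tree that tree L tree L tree that tree   [S -> Y tree]
tree tree Y tree that tree L tree L tree that tree ⇒ tree tree tree tree that tree L tree L tree that tree   [Y -> tree]
tree tree tree tree that tree L tree L tree that tree ⇒ tree tree tree tree that tree that tree L tree that tree   [L -> that]
tree tree tree tree that tree that tree L tree that tree ⇒ tree tree tree tree that tree that tree that tree that tree   [L -> that]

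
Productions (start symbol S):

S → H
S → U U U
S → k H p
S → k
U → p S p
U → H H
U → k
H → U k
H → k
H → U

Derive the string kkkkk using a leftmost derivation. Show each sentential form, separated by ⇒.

S ⇒ H   [S → H]
H ⇒ U   [H → U]
U ⇒ HH   [U → H H]
HH ⇒ UkH   [H → U k]
UkH ⇒ HHkH   [U → H H]
HHkH ⇒ UkHkH   [H → U k]
UkHkH ⇒ kkHkH   [U → k]
kkHkH ⇒ kkkkH   [H → k]
kkkkH ⇒ kkkkk   [H → k]

S ⇒ H ⇒ U ⇒ HH ⇒ UkH ⇒ HHkH ⇒ UkHkH ⇒ kkHkH ⇒ kkkkH ⇒ kkkkk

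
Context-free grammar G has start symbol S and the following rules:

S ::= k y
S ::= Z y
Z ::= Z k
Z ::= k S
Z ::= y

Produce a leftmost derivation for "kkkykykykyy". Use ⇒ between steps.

S ⇒ Zy   [S ::= Z y]
Zy ⇒ kSy   [Z ::= k S]
kSy ⇒ kZyy   [S ::= Z y]
kZyy ⇒ kZkyy   [Z ::= Z k]
kZkyy ⇒ kkSkyy   [Z ::= k S]
kkSkyy ⇒ kkZykyy   [S ::= Z y]
kkZykyy ⇒ kkZkykyy   [Z ::= Z k]
kkZkykyy ⇒ kkkSkykyy   [Z ::= k S]
kkkSkykyy ⇒ kkkZykykyy   [S ::= Z y]
kkkZykykyy ⇒ kkkZkykykyy   [Z ::= Z k]
kkkZkykykyy ⇒ kkkykykykyy   [Z ::= y]

S⇒Zy⇒kSy⇒kZyy⇒kZkyy⇒kkSkyy⇒kkZykyy⇒kkZkykyy⇒kkkSkykyy⇒kkkZykykyy⇒kkkZkykykyy⇒kkkykykykyy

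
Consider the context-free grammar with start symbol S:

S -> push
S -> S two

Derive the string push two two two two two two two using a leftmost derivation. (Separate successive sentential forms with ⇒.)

S ⇒ S two ⇒ S two two ⇒ S two two two ⇒ S two two two two ⇒ S two two two two two ⇒ S two two two two two two ⇒ S two two two two two two two ⇒ push two two two two two two two

S ⇒ S two   [S -> S two]
S two ⇒ S two two   [S -> S two]
S two two ⇒ S two two two   [S -> S two]
S two two two ⇒ S two two two two   [S -> S two]
S two two two two ⇒ S two two two two two   [S -> S two]
S two two two two two ⇒ S two two two two two two   [S -> S two]
S two two two two two two ⇒ S two two two two two two two   [S -> S two]
S two two two two two two two ⇒ push two two two two two two two   [S -> push]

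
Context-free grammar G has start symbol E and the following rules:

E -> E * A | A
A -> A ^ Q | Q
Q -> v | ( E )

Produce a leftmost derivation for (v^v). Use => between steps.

E => A   [E -> A]
A => Q   [A -> Q]
Q => (E)   [Q -> ( E )]
(E) => (A)   [E -> A]
(A) => (A^Q)   [A -> A ^ Q]
(A^Q) => (Q^Q)   [A -> Q]
(Q^Q) => (v^Q)   [Q -> v]
(v^Q) => (v^v)   [Q -> v]

E => A => Q => (E) => (A) => (A^Q) => (Q^Q) => (v^Q) => (v^v)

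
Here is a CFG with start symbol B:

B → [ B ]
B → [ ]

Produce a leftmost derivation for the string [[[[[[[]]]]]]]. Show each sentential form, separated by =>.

B => [B] => [[B]] => [[[B]]] => [[[[B]]]] => [[[[[B]]]]] => [[[[[[B]]]]]] => [[[[[[[]]]]]]]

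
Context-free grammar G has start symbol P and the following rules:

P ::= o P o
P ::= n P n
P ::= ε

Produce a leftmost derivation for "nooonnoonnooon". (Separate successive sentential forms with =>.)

P => nPn   [P ::= n P n]
nPn => noPon   [P ::= o P o]
noPon => nooPoon   [P ::= o P o]
nooPoon => noooPooon   [P ::= o P o]
noooPooon => nooonPnooon   [P ::= n P n]
nooonPnooon => nooonnPnnooon   [P ::= n P n]
nooonnPnnooon => nooonnoPonnooon   [P ::= o P o]
nooonnoPonnooon => nooonnoonnooon   [P ::= ε]

P=>nPn=>noPon=>nooPoon=>noooPooon=>nooonPnooon=>nooonnPnnooon=>nooonnoPonnooon=>nooonnoonnooon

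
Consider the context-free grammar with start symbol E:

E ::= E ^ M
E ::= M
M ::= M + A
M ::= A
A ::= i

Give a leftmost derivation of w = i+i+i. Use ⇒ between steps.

E ⇒ M   [E ::= M]
M ⇒ M+A   [M ::= M + A]
M+A ⇒ M+A+A   [M ::= M + A]
M+A+A ⇒ A+A+A   [M ::= A]
A+A+A ⇒ i+A+A   [A ::= i]
i+A+A ⇒ i+i+A   [A ::= i]
i+i+A ⇒ i+i+i   [A ::= i]

E ⇒ M ⇒ M+A ⇒ M+A+A ⇒ A+A+A ⇒ i+A+A ⇒ i+i+A ⇒ i+i+i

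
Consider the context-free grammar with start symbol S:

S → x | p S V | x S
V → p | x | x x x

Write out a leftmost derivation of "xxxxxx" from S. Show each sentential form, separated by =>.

S => xS   [S → x S]
xS => xxS   [S → x S]
xxS => xxxS   [S → x S]
xxxS => xxxxS   [S → x S]
xxxxS => xxxxxS   [S → x S]
xxxxxS => xxxxxx   [S → x]

S=>xS=>xxS=>xxxS=>xxxxS=>xxxxxS=>xxxxxx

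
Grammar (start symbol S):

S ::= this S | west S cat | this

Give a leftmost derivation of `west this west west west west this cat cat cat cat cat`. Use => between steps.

S => west S cat   [S ::= west S cat]
west S cat => west this S cat   [S ::= this S]
west this S cat => west this west S cat cat   [S ::= west S cat]
west this west S cat cat => west this west west S cat cat cat   [S ::= west S cat]
west this west west S cat cat cat => west this west west west S cat cat cat cat   [S ::= west S cat]
west this west west west S cat cat cat cat => west this west west west west S cat cat cat cat cat   [S ::= west S cat]
west this west west west west S cat cat cat cat cat => west this west west west west this cat cat cat cat cat   [S ::= this]

S => west S cat => west this S cat => west this west S cat cat => west this west west S cat cat cat => west this west west west S cat cat cat cat => west this west west west west S cat cat cat cat cat => west this west west west west this cat cat cat cat cat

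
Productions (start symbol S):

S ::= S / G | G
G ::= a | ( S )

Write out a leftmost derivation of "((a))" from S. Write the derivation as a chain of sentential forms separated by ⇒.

S ⇒ G ⇒ (S) ⇒ (G) ⇒ ((S)) ⇒ ((G)) ⇒ ((a))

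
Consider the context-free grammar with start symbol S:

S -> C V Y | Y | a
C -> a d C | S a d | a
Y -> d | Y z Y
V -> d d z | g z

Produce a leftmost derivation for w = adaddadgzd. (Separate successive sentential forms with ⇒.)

S ⇒ CVY ⇒ adCVY ⇒ adadCVY ⇒ adadSadVY ⇒ adadYadVY ⇒ adaddadVY ⇒ adaddadgzY ⇒ adaddadgzd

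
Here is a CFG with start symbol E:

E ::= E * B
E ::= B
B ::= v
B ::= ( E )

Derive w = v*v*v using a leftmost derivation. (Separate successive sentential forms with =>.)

E => E*B => E*B*B => B*B*B => v*B*B => v*v*B => v*v*v

E => E*B   [E ::= E * B]
E*B => E*B*B   [E ::= E * B]
E*B*B => B*B*B   [E ::= B]
B*B*B => v*B*B   [B ::= v]
v*B*B => v*v*B   [B ::= v]
v*v*B => v*v*v   [B ::= v]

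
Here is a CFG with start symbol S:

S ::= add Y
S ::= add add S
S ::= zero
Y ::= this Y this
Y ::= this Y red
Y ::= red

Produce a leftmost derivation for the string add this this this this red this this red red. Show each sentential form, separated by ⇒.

S ⇒ add Y ⇒ add this Y red ⇒ add this this Y red red ⇒ add this this this Y this red red ⇒ add this this this this Y this this red red ⇒ add this this this this red this this red red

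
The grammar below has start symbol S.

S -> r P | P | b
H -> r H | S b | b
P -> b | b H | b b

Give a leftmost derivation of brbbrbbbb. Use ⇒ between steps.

S ⇒ P   [S -> P]
P ⇒ bH   [P -> b H]
bH ⇒ brH   [H -> r H]
brH ⇒ brSb   [H -> S b]
brSb ⇒ brPb   [S -> P]
brPb ⇒ brbHb   [P -> b H]
brbHb ⇒ brbSbb   [H -> S b]
brbSbb ⇒ brbPbb   [S -> P]
brbPbb ⇒ brbbHbb   [P -> b H]
brbbHbb ⇒ brbbrHbb   [H -> r H]
brbbrHbb ⇒ brbbrSbbb   [H -> S b]
brbbrSbbb ⇒ brbbrbbbb   [S -> b]

S ⇒ P ⇒ bH ⇒ brH ⇒ brSb ⇒ brPb ⇒ brbHb ⇒ brbSbb ⇒ brbPbb ⇒ brbbHbb ⇒ brbbrHbb ⇒ brbbrSbbb ⇒ brbbrbbbb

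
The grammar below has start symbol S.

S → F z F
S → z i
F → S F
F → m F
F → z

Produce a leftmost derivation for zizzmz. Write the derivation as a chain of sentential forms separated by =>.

S => FzF   [S → F z F]
FzF => SFzF   [F → S F]
SFzF => ziFzF   [S → z i]
ziFzF => zizzF   [F → z]
zizzF => zizzmF   [F → m F]
zizzmF => zizzmz   [F → z]

S=>FzF=>SFzF=>ziFzF=>zizzF=>zizzmF=>zizzmz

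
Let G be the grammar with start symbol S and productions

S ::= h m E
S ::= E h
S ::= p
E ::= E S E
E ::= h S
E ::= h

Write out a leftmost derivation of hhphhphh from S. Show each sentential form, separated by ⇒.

S⇒Eh⇒ESEh⇒hSSEh⇒hEhSEh⇒hESEhSEh⇒hhSEhSEh⇒hhpEhSEh⇒hhphhSEh⇒hhphhpEh⇒hhphhphh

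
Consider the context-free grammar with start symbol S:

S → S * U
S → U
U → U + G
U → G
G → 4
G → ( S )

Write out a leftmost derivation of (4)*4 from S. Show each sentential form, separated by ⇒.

S ⇒ S*U   [S → S * U]
S*U ⇒ U*U   [S → U]
U*U ⇒ G*U   [U → G]
G*U ⇒ (S)*U   [G → ( S )]
(S)*U ⇒ (U)*U   [S → U]
(U)*U ⇒ (G)*U   [U → G]
(G)*U ⇒ (4)*U   [G → 4]
(4)*U ⇒ (4)*G   [U → G]
(4)*G ⇒ (4)*4   [G → 4]

S ⇒ S*U ⇒ U*U ⇒ G*U ⇒ (S)*U ⇒ (U)*U ⇒ (G)*U ⇒ (4)*U ⇒ (4)*G ⇒ (4)*4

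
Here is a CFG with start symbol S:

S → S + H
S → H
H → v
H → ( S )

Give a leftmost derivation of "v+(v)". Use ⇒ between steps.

S⇒S+H⇒H+H⇒v+H⇒v+(S)⇒v+(H)⇒v+(v)

S ⇒ S+H   [S → S + H]
S+H ⇒ H+H   [S → H]
H+H ⇒ v+H   [H → v]
v+H ⇒ v+(S)   [H → ( S )]
v+(S) ⇒ v+(H)   [S → H]
v+(H) ⇒ v+(v)   [H → v]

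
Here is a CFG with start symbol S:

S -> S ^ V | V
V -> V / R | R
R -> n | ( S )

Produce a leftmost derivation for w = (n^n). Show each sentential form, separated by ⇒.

S⇒V⇒R⇒(S)⇒(S^V)⇒(V^V)⇒(R^V)⇒(n^V)⇒(n^R)⇒(n^n)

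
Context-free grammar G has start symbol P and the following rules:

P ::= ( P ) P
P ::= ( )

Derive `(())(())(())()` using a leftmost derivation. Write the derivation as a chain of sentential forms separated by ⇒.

P ⇒ (P)P ⇒ (())P ⇒ (())(P)P ⇒ (())(())P ⇒ (())(())(P)P ⇒ (())(())(())P ⇒ (())(())(())()

P ⇒ (P)P   [P ::= ( P ) P]
(P)P ⇒ (())P   [P ::= ( )]
(())P ⇒ (())(P)P   [P ::= ( P ) P]
(())(P)P ⇒ (())(())P   [P ::= ( )]
(())(())P ⇒ (())(())(P)P   [P ::= ( P ) P]
(())(())(P)P ⇒ (())(())(())P   [P ::= ( )]
(())(())(())P ⇒ (())(())(())()   [P ::= ( )]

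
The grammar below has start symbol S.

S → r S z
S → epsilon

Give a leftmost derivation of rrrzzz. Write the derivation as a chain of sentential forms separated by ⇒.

S ⇒ rSz   [S → r S z]
rSz ⇒ rrSzz   [S → r S z]
rrSzz ⇒ rrrSzzz   [S → r S z]
rrrSzzz ⇒ rrrzzz   [S → epsilon]

S ⇒ rSz ⇒ rrSzz ⇒ rrrSzzz ⇒ rrrzzz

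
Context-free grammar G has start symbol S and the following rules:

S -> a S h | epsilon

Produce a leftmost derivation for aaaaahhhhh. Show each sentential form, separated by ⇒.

S ⇒ aSh ⇒ aaShh ⇒ aaaShhh ⇒ aaaaShhhh ⇒ aaaaaShhhhh ⇒ aaaaahhhhh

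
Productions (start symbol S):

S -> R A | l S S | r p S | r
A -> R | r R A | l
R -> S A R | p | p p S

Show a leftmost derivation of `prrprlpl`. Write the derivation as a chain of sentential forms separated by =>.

S => RA => pA => prRA => prSARA => prrpSARA => prrprARA => prrprlRA => prrprlpA => prrprlpl

S => RA   [S -> R A]
RA => pA   [R -> p]
pA => prRA   [A -> r R A]
prRA => prSARA   [R -> S A R]
prSARA => prrpSARA   [S -> r p S]
prrpSARA => prrprARA   [S -> r]
prrprARA => prrprlRA   [A -> l]
prrprlRA => prrprlpA   [R -> p]
prrprlpA => prrprlpl   [A -> l]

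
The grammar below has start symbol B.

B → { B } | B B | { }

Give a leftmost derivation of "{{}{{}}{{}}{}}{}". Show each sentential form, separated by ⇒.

B ⇒ BB ⇒ {B}B ⇒ {BB}B ⇒ {BBB}B ⇒ {BBBB}B ⇒ {{}BBB}B ⇒ {{}{B}BB}B ⇒ {{}{{}}BB}B ⇒ {{}{{}}{B}B}B ⇒ {{}{{}}{{}}B}B ⇒ {{}{{}}{{}}{}}B ⇒ {{}{{}}{{}}{}}{}

B ⇒ BB   [B → B B]
BB ⇒ {B}B   [B → { B }]
{B}B ⇒ {BB}B   [B → B B]
{BB}B ⇒ {BBB}B   [B → B B]
{BBB}B ⇒ {BBBB}B   [B → B B]
{BBBB}B ⇒ {{}BBB}B   [B → { }]
{{}BBB}B ⇒ {{}{B}BB}B   [B → { B }]
{{}{B}BB}B ⇒ {{}{{}}BB}B   [B → { }]
{{}{{}}BB}B ⇒ {{}{{}}{B}B}B   [B → { B }]
{{}{{}}{B}B}B ⇒ {{}{{}}{{}}B}B   [B → { }]
{{}{{}}{{}}B}B ⇒ {{}{{}}{{}}{}}B   [B → { }]
{{}{{}}{{}}{}}B ⇒ {{}{{}}{{}}{}}{}   [B → { }]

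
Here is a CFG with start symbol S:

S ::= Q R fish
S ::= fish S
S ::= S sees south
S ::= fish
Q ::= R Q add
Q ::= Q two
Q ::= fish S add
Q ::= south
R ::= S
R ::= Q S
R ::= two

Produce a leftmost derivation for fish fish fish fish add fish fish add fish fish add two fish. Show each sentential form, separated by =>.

S => Q R fish => fish S add R fish => fish Q R fish add R fish => fish fish S add R fish add R fish => fish fish Q R fish add R fish add R fish => fish fish fish S add R fish add R fish add R fish => fish fish fish fish add R fish add R fish add R fish => fish fish fish fish add S fish add R fish add R fish => fish fish fish fish add fish fish add R fish add R fish => fish fish fish fish add fish fish add S fish add R fish => fish fish fish fish add fish fish add fish fish add R fish => fish fish fish fish add fish fish add fish fish add two fish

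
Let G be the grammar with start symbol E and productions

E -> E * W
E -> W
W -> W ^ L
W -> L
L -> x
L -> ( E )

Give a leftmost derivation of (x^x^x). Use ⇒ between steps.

E ⇒ W   [E -> W]
W ⇒ L   [W -> L]
L ⇒ (E)   [L -> ( E )]
(E) ⇒ (W)   [E -> W]
(W) ⇒ (W^L)   [W -> W ^ L]
(W^L) ⇒ (W^L^L)   [W -> W ^ L]
(W^L^L) ⇒ (L^L^L)   [W -> L]
(L^L^L) ⇒ (x^L^L)   [L -> x]
(x^L^L) ⇒ (x^x^L)   [L -> x]
(x^x^L) ⇒ (x^x^x)   [L -> x]

E ⇒ W ⇒ L ⇒ (E) ⇒ (W) ⇒ (W^L) ⇒ (W^L^L) ⇒ (L^L^L) ⇒ (x^L^L) ⇒ (x^x^L) ⇒ (x^x^x)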